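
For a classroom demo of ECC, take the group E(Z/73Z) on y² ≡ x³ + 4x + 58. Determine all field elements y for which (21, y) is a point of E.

x³ + 4x + 58 = 9403 ≡ 59 (mod 73).
59 is a non-residue mod 73; no y exists.

none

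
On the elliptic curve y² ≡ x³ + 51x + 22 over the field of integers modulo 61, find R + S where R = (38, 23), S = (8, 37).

(38, 23) + (8, 37). λ = (37 - 23)/(8 - 38) ≡ 14/31 mod 61. 31⁻¹ ≡ 2 (mod 61), so λ ≡ 28.
  x = λ² - 38 - 8 = 784 - 46 ≡ 6; y = λ·(38 - 6) - 23 ≡ 19. → (6, 19)

(6, 19)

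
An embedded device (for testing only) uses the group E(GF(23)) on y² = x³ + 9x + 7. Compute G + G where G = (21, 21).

(10, 19)

tangent at (21, 21): λ = (3·21² + 9)/(2·21) ≡ 21/19. 19⁻¹ ≡ 17 (mod 23) since 19·17 = 323 ≡ 1, so λ ≡ 21·17 ≡ 12.
  x = λ² - 21 - 21 = 144 - 42 ≡ 10; y = λ·(21 - 10) - 21 ≡ 19. → (10, 19)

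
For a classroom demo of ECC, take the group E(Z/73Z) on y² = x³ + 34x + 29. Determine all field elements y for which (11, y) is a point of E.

x³ + 34x + 29 = 1734 ≡ 55 (mod 73).
Square roots of 55 mod 73: 36 and 37 (since 36² = 1296 ≡ 55).

36, 37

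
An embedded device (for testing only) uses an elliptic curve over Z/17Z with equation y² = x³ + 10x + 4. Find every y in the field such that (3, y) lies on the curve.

none

x³ + 10x + 4 = 61 ≡ 10 (mod 17).
10 is a non-residue mod 17; no y exists.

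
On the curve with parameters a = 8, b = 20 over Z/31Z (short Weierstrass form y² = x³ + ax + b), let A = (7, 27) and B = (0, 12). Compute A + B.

(7, 27) + (0, 12). λ = (12 - 27)/(0 - 7) ≡ 16/24 mod 31. 24⁻¹ ≡ 22 (mod 31) since 24·22 = 528 ≡ 1, so λ ≡ 11.
  x = λ² - 7 - 0 = 121 - 7 ≡ 21; y = λ·(7 - 21) - 27 ≡ 5. → (21, 5)

(21, 5)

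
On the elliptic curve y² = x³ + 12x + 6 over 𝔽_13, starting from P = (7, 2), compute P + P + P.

(8, 9)

Repeated addition: build up to 3P.
2P: tangent at (7, 2): λ = (3·7² + 12)/(2·2) ≡ 3/4. 4⁻¹ ≡ 10 (mod 13) since 4·10 = 40 ≡ 1, so λ ≡ 3·10 ≡ 4.
  x = λ² - 7 - 7 = 16 - 14 ≡ 2; y = λ·(7 - 2) - 2 ≡ 5. → (2, 5)
3P: (2, 5) + (7, 2). λ = (2 - 5)/(7 - 2) ≡ 10/5 mod 13. 5⁻¹ ≡ 8 (mod 13), so λ ≡ 2.
  x = λ² - 2 - 7 = 4 - 9 ≡ 8; y = λ·(2 - 8) - 5 ≡ 9. → (8, 9)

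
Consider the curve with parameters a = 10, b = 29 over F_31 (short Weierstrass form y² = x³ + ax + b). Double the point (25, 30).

tangent at (25, 30): λ = (3·25² + 10)/(2·30) ≡ 25/29. 29⁻¹ ≡ 15 (mod 31), so λ ≡ 25·15 ≡ 3.
  x = λ² - 25 - 25 = 9 - 50 ≡ 21; y = λ·(25 - 21) - 30 ≡ 13. → (21, 13)

(21, 13)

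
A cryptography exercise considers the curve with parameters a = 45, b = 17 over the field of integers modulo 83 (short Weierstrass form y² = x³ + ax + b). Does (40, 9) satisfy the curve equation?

y² = 9² ≡ 81; x³ + 45x + 17 = 65817 ≡ 81 (mod 83). 81 = 81.

yes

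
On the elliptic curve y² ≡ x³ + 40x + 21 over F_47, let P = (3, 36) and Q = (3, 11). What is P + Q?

O

The two points share x = 3 and their y-coordinates satisfy 36 + 11 ≡ 0 (mod 47), so they are inverses. Their sum is 𝒪.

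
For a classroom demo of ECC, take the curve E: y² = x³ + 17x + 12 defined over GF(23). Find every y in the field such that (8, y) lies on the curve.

x³ + 17x + 12 = 660 ≡ 16 (mod 23).
Square roots of 16 mod 23: 4 and 19 (since 4² = 16 ≡ 16).

4, 19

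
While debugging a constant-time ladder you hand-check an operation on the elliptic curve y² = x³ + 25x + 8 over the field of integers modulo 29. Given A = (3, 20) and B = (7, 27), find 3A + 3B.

First 3A:
Repeated addition: build up to 3A.
2A: tangent at (3, 20): λ = (3·3² + 25)/(2·20) ≡ 23/11. 11⁻¹ ≡ 8 (mod 29), so λ ≡ 23·8 ≡ 10.
  x = λ² - 3 - 3 = 100 - 6 ≡ 7; y = λ·(3 - 7) - 20 ≡ 27. → (7, 27)
3A: (7, 27) + (3, 20). λ = (20 - 27)/(3 - 7) ≡ 22/25 mod 29. 25⁻¹ ≡ 7 (mod 29), so λ ≡ 9.
  x = λ² - 7 - 3 = 81 - 10 ≡ 13; y = λ·(7 - 13) - 27 ≡ 6. → (13, 6)
3A = (13, 6).
Next 3B:
Repeated addition: build up to 3B.
2B: tangent at (7, 27): λ = (3·7² + 25)/(2·27) ≡ 27/25. 25⁻¹ ≡ 7 (mod 29) since 25·7 = 175 ≡ 1, so λ ≡ 27·7 ≡ 15.
  x = λ² - 7 - 7 = 225 - 14 ≡ 8; y = λ·(7 - 8) - 27 ≡ 16. → (8, 16)
3B: (8, 16) + (7, 27). λ = (27 - 16)/(7 - 8) ≡ 11/28 mod 29. 28⁻¹ ≡ 28 (mod 29), so λ ≡ 18.
  x = λ² - 8 - 7 = 324 - 15 ≡ 19; y = λ·(8 - 19) - 16 ≡ 18. → (19, 18)
3B = (19, 18).
Finally 3A + 3B:
(13, 6) + (19, 18). λ = (18 - 6)/(19 - 13) ≡ 12/6 mod 29. 6⁻¹ ≡ 5 (mod 29), so λ ≡ 2.
  x = λ² - 13 - 19 = 4 - 32 ≡ 1; y = λ·(13 - 1) - 6 ≡ 18. → (1, 18)

(1, 18)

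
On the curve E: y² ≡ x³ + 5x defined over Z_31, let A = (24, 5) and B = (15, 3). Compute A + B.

(2, 24)

(24, 5) + (15, 3). λ = (3 - 5)/(15 - 24) ≡ 29/22 mod 31. 22⁻¹ ≡ 24 (mod 31), so λ ≡ 14.
  x = λ² - 24 - 15 = 196 - 39 ≡ 2; y = λ·(24 - 2) - 5 ≡ 24. → (2, 24)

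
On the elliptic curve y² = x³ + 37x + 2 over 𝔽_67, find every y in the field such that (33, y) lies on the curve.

x³ + 37x + 2 = 37160 ≡ 42 (mod 67).
42 is a non-residue mod 67; no y exists.

none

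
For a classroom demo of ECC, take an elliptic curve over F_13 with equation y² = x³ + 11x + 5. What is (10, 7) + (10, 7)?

(7, 3)

tangent at (10, 7): λ = (3·10² + 11)/(2·7) ≡ 12/1. 1⁻¹ ≡ 1 (mod 13), so λ ≡ 12·1 ≡ 12.
  x = λ² - 10 - 10 = 144 - 20 ≡ 7; y = λ·(10 - 7) - 7 ≡ 3. → (7, 3)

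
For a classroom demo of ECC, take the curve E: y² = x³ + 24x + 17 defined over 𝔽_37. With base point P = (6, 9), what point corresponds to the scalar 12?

Double-and-add on 12 = (1100)₂. Start with P = (6, 9) for the leading 1-bit.
double: tangent at (6, 9): λ = (3·6² + 24)/(2·9) ≡ 21/18. 18⁻¹ ≡ 35 (mod 37) since 18·35 = 630 ≡ 1, so λ ≡ 21·35 ≡ 32.
  x = λ² - 6 - 6 = 1024 - 12 ≡ 13; y = λ·(6 - 13) - 9 ≡ 26. → (13, 26)
add P: (13, 26) + (6, 9). λ = (9 - 26)/(6 - 13) ≡ 20/30 mod 37. 30⁻¹ ≡ 21 (mod 37), so λ ≡ 13.
  x = λ² - 13 - 6 = 169 - 19 ≡ 2; y = λ·(13 - 2) - 26 ≡ 6. → (2, 6)
double: tangent at (2, 6): λ = (3·2² + 24)/(2·6) ≡ 36/12. 12⁻¹ ≡ 34 (mod 37), so λ ≡ 36·34 ≡ 3.
  x = λ² - 2 - 2 = 9 - 4 ≡ 5; y = λ·(2 - 5) - 6 ≡ 22. → (5, 22)
double: tangent at (5, 22): λ = (3·5² + 24)/(2·22) ≡ 25/7. 7⁻¹ ≡ 16 (mod 37), so λ ≡ 25·16 ≡ 30.
  x = λ² - 5 - 5 = 900 - 10 ≡ 2; y = λ·(5 - 2) - 22 ≡ 31. → (2, 31)

(2, 31)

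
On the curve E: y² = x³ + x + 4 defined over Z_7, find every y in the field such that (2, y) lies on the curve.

x³ + 1x + 4 = 14 ≡ 0 (mod 7).
Only y = 0 satisfies y² ≡ 0.

0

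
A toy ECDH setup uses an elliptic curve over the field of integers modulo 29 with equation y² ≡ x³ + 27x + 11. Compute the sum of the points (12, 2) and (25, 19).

(12, 2) + (25, 19). λ = (19 - 2)/(25 - 12) ≡ 17/13 mod 29. 13⁻¹ ≡ 9 (mod 29), so λ ≡ 8.
  x = λ² - 12 - 25 = 64 - 37 ≡ 27; y = λ·(12 - 27) - 2 ≡ 23. → (27, 23)

(27, 23)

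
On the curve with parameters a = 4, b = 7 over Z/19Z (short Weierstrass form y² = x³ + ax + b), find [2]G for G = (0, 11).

(6, 0)

tangent at (0, 11): λ = (3·0² + 4)/(2·11) ≡ 4/3. 3⁻¹ ≡ 13 (mod 19), so λ ≡ 4·13 ≡ 14.
  x = λ² - 0 - 0 = 196 - 0 ≡ 6; y = λ·(0 - 6) - 11 ≡ 0. → (6, 0)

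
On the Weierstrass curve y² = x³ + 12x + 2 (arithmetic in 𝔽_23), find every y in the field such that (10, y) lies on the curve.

x³ + 12x + 2 = 1122 ≡ 18 (mod 23).
Square roots of 18 mod 23: 8 and 15 (since 8² = 64 ≡ 18).

8, 15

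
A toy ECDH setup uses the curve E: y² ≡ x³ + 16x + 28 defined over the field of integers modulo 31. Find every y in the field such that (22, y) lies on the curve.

x³ + 16x + 28 = 11028 ≡ 23 (mod 31).
23 is a non-residue mod 31; no y exists.

none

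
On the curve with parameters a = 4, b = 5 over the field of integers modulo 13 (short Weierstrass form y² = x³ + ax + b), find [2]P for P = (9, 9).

(8, 4)

tangent at (9, 9): λ = (3·9² + 4)/(2·9) ≡ 0/5. 5⁻¹ ≡ 8 (mod 13) since 5·8 = 40 ≡ 1, so λ ≡ 0·8 ≡ 0.
  x = λ² - 9 - 9 = 0 - 18 ≡ 8; y = λ·(9 - 8) - 9 ≡ 4. → (8, 4)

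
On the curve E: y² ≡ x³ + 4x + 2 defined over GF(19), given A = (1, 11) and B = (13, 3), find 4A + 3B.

First 4A:
Repeated addition: build up to 4A.
2A: tangent at (1, 11): λ = (3·1² + 4)/(2·11) ≡ 7/3. 3⁻¹ ≡ 13 (mod 19), so λ ≡ 7·13 ≡ 15.
  x = λ² - 1 - 1 = 225 - 2 ≡ 14; y = λ·(1 - 14) - 11 ≡ 3. → (14, 3)
3A: (14, 3) + (1, 11). λ = (11 - 3)/(1 - 14) ≡ 8/6 mod 19. 6⁻¹ ≡ 16 (mod 19), so λ ≡ 14.
  x = λ² - 14 - 1 = 196 - 15 ≡ 10; y = λ·(14 - 10) - 3 ≡ 15. → (10, 15)
4A: (10, 15) + (1, 11). λ = (11 - 15)/(1 - 10) ≡ 15/10 mod 19. 10⁻¹ ≡ 2 (mod 19) since 10·2 = 20 ≡ 1, so λ ≡ 11.
  x = λ² - 10 - 1 = 121 - 11 ≡ 15; y = λ·(10 - 15) - 15 ≡ 6. → (15, 6)
4A = (15, 6).
Next 3B:
Repeated addition: build up to 3B.
2B: tangent at (13, 3): λ = (3·13² + 4)/(2·3) ≡ 17/6. 6⁻¹ ≡ 16 (mod 19) since 6·16 = 96 ≡ 1, so λ ≡ 17·16 ≡ 6.
  x = λ² - 13 - 13 = 36 - 26 ≡ 10; y = λ·(13 - 10) - 3 ≡ 15. → (10, 15)
3B: (10, 15) + (13, 3). λ = (3 - 15)/(13 - 10) ≡ 7/3 mod 19. 3⁻¹ ≡ 13 (mod 19) since 3·13 = 39 ≡ 1, so λ ≡ 15.
  x = λ² - 10 - 13 = 225 - 23 ≡ 12; y = λ·(10 - 12) - 15 ≡ 12. → (12, 12)
3B = (12, 12).
Finally 4A + 3B:
(15, 6) + (12, 12). λ = (12 - 6)/(12 - 15) ≡ 6/16 mod 19. 16⁻¹ ≡ 6 (mod 19), so λ ≡ 17.
  x = λ² - 15 - 12 = 289 - 27 ≡ 15; y = λ·(15 - 15) - 6 ≡ 13. → (15, 13)

(15, 13)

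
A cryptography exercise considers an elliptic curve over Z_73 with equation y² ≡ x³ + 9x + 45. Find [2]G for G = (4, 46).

tangent at (4, 46): λ = (3·4² + 9)/(2·46) ≡ 57/19. 19⁻¹ ≡ 50 (mod 73) since 19·50 = 950 ≡ 1, so λ ≡ 57·50 ≡ 3.
  x = λ² - 4 - 4 = 9 - 8 ≡ 1; y = λ·(4 - 1) - 46 ≡ 36. → (1, 36)

(1, 36)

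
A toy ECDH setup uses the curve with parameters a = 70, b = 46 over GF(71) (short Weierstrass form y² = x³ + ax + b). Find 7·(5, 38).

Write P = (5, 38).
Double-and-add on 7 = (111)₂. Start with P = (5, 38) for the leading 1-bit.
double: tangent at (5, 38): λ = (3·5² + 70)/(2·38) ≡ 3/5. 5⁻¹ ≡ 57 (mod 71), so λ ≡ 3·57 ≡ 29.
  x = λ² - 5 - 5 = 841 - 10 ≡ 50; y = λ·(5 - 50) - 38 ≡ 6. → (50, 6)
add P: (50, 6) + (5, 38). λ = (38 - 6)/(5 - 50) ≡ 32/26 mod 71. 26⁻¹ ≡ 41 (mod 71) since 26·41 = 1066 ≡ 1, so λ ≡ 34.
  x = λ² - 50 - 5 = 1156 - 55 ≡ 36; y = λ·(50 - 36) - 6 ≡ 44. → (36, 44)
double: tangent at (36, 44): λ = (3·36² + 70)/(2·44) ≡ 53/17. 17⁻¹ ≡ 46 (mod 71) since 17·46 = 782 ≡ 1, so λ ≡ 53·46 ≡ 24.
  x = λ² - 36 - 36 = 576 - 72 ≡ 7; y = λ·(36 - 7) - 44 ≡ 13. → (7, 13)
add P: (7, 13) + (5, 38). λ = (38 - 13)/(5 - 7) ≡ 25/69 mod 71. 69⁻¹ ≡ 35 (mod 71) since 69·35 = 2415 ≡ 1, so λ ≡ 23.
  x = λ² - 7 - 5 = 529 - 12 ≡ 20; y = λ·(7 - 20) - 13 ≡ 43. → (20, 43)

(20, 43)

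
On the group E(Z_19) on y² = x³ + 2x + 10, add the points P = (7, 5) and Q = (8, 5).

(7, 5) + (8, 5). λ = (5 - 5)/(8 - 7) ≡ 0/1 mod 19. 1⁻¹ ≡ 1 (mod 19) since 1·1 = 1 ≡ 1, so λ ≡ 0.
  x = λ² - 7 - 8 = 0 - 15 ≡ 4; y = λ·(7 - 4) - 5 ≡ 14. → (4, 14)

(4, 14)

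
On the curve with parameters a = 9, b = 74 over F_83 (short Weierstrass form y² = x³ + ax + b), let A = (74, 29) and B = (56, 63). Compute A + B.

(74, 29) + (56, 63). λ = (63 - 29)/(56 - 74) ≡ 34/65 mod 83. 65⁻¹ ≡ 23 (mod 83) since 65·23 = 1495 ≡ 1, so λ ≡ 35.
  x = λ² - 74 - 56 = 1225 - 130 ≡ 16; y = λ·(74 - 16) - 29 ≡ 9. → (16, 9)

(16, 9)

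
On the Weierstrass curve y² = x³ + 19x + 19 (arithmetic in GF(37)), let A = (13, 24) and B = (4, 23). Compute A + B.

(36, 31)

(13, 24) + (4, 23). λ = (23 - 24)/(4 - 13) ≡ 36/28 mod 37. 28⁻¹ ≡ 4 (mod 37), so λ ≡ 33.
  x = λ² - 13 - 4 = 1089 - 17 ≡ 36; y = λ·(13 - 36) - 24 ≡ 31. → (36, 31)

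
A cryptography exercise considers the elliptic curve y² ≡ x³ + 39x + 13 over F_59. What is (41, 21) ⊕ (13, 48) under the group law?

(34, 46)

(41, 21) + (13, 48). λ = (48 - 21)/(13 - 41) ≡ 27/31 mod 59. 31⁻¹ ≡ 40 (mod 59) since 31·40 = 1240 ≡ 1, so λ ≡ 18.
  x = λ² - 41 - 13 = 324 - 54 ≡ 34; y = λ·(41 - 34) - 21 ≡ 46. → (34, 46)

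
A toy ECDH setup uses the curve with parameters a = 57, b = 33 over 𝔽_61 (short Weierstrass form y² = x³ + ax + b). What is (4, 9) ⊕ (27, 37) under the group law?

(3, 32)

(4, 9) + (27, 37). λ = (37 - 9)/(27 - 4) ≡ 28/23 mod 61. 23⁻¹ ≡ 8 (mod 61) since 23·8 = 184 ≡ 1, so λ ≡ 41.
  x = λ² - 4 - 27 = 1681 - 31 ≡ 3; y = λ·(4 - 3) - 9 ≡ 32. → (3, 32)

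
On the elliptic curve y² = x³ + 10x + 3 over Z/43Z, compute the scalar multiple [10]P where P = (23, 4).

Repeated addition: build up to 10P.
2P: tangent at (23, 4): λ = (3·23² + 10)/(2·4) ≡ 6/8. 8⁻¹ ≡ 27 (mod 43) since 8·27 = 216 ≡ 1, so λ ≡ 6·27 ≡ 33.
  x = λ² - 23 - 23 = 1089 - 46 ≡ 11; y = λ·(23 - 11) - 4 ≡ 5. → (11, 5)
3P: (11, 5) + (23, 4). λ = (4 - 5)/(23 - 11) ≡ 42/12 mod 43. 12⁻¹ ≡ 18 (mod 43) since 12·18 = 216 ≡ 1, so λ ≡ 25.
  x = λ² - 11 - 23 = 625 - 34 ≡ 32; y = λ·(11 - 32) - 5 ≡ 29. → (32, 29)
4P: (32, 29) + (23, 4). λ = (4 - 29)/(23 - 32) ≡ 18/34 mod 43. 34⁻¹ ≡ 19 (mod 43), so λ ≡ 41.
  x = λ² - 32 - 23 = 1681 - 55 ≡ 35; y = λ·(32 - 35) - 29 ≡ 20. → (35, 20)
5P: (35, 20) + (23, 4). λ = (4 - 20)/(23 - 35) ≡ 27/31 mod 43. 31⁻¹ ≡ 25 (mod 43), so λ ≡ 30.
  x = λ² - 35 - 23 = 900 - 58 ≡ 25; y = λ·(35 - 25) - 20 ≡ 22. → (25, 22)
6P: (25, 22) + (23, 4). λ = (4 - 22)/(23 - 25) ≡ 25/41 mod 43. 41⁻¹ ≡ 21 (mod 43) since 41·21 = 861 ≡ 1, so λ ≡ 9.
  x = λ² - 25 - 23 = 81 - 48 ≡ 33; y = λ·(25 - 33) - 22 ≡ 35. → (33, 35)
7P: (33, 35) + (23, 4). λ = (4 - 35)/(23 - 33) ≡ 12/33 mod 43. 33⁻¹ ≡ 30 (mod 43), so λ ≡ 16.
  x = λ² - 33 - 23 = 256 - 56 ≡ 28; y = λ·(33 - 28) - 35 ≡ 2. → (28, 2)
8P: (28, 2) + (23, 4). λ = (4 - 2)/(23 - 28) ≡ 2/38 mod 43. 38⁻¹ ≡ 17 (mod 43) since 38·17 = 646 ≡ 1, so λ ≡ 34.
  x = λ² - 28 - 23 = 1156 - 51 ≡ 30; y = λ·(28 - 30) - 2 ≡ 16. → (30, 16)
9P: (30, 16) + (23, 4). λ = (4 - 16)/(23 - 30) ≡ 31/36 mod 43. 36⁻¹ ≡ 6 (mod 43) since 36·6 = 216 ≡ 1, so λ ≡ 14.
  x = λ² - 30 - 23 = 196 - 53 ≡ 14; y = λ·(30 - 14) - 16 ≡ 36. → (14, 36)
10P: (14, 36) + (23, 4). λ = (4 - 36)/(23 - 14) ≡ 11/9 mod 43. 9⁻¹ ≡ 24 (mod 43), so λ ≡ 6.
  x = λ² - 14 - 23 = 36 - 37 ≡ 42; y = λ·(14 - 42) - 36 ≡ 11. → (42, 11)

(42, 11)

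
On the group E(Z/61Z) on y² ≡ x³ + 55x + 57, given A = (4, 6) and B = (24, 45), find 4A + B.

First 4A:
Repeated addition: build up to 4A.
2A: tangent at (4, 6): λ = (3·4² + 55)/(2·6) ≡ 42/12. 12⁻¹ ≡ 56 (mod 61), so λ ≡ 42·56 ≡ 34.
  x = λ² - 4 - 4 = 1156 - 8 ≡ 50; y = λ·(4 - 50) - 6 ≡ 16. → (50, 16)
3A: (50, 16) + (4, 6). λ = (6 - 16)/(4 - 50) ≡ 51/15 mod 61. 15⁻¹ ≡ 57 (mod 61), so λ ≡ 40.
  x = λ² - 50 - 4 = 1600 - 54 ≡ 21; y = λ·(50 - 21) - 16 ≡ 46. → (21, 46)
4A: (21, 46) + (4, 6). λ = (6 - 46)/(4 - 21) ≡ 21/44 mod 61. 44⁻¹ ≡ 43 (mod 61) since 44·43 = 1892 ≡ 1, so λ ≡ 49.
  x = λ² - 21 - 4 = 2401 - 25 ≡ 58; y = λ·(21 - 58) - 46 ≡ 32. → (58, 32)
4A = (58, 32).
Finally 4A + B:
(58, 32) + (24, 45). λ = (45 - 32)/(24 - 58) ≡ 13/27 mod 61. 27⁻¹ ≡ 52 (mod 61) since 27·52 = 1404 ≡ 1, so λ ≡ 5.
  x = λ² - 58 - 24 = 25 - 82 ≡ 4; y = λ·(58 - 4) - 32 ≡ 55. → (4, 55)

(4, 55)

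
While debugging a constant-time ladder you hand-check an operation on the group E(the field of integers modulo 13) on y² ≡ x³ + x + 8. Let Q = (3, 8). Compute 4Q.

(10, 11)

Repeated addition: build up to 4Q.
2Q: tangent at (3, 8): λ = (3·3² + 1)/(2·8) ≡ 2/3. 3⁻¹ ≡ 9 (mod 13), so λ ≡ 2·9 ≡ 5.
  x = λ² - 3 - 3 = 25 - 6 ≡ 6; y = λ·(3 - 6) - 8 ≡ 3. → (6, 3)
3Q: (6, 3) + (3, 8). λ = (8 - 3)/(3 - 6) ≡ 5/10 mod 13. 10⁻¹ ≡ 4 (mod 13), so λ ≡ 7.
  x = λ² - 6 - 3 = 49 - 9 ≡ 1; y = λ·(6 - 1) - 3 ≡ 6. → (1, 6)
4Q: (1, 6) + (3, 8). λ = (8 - 6)/(3 - 1) ≡ 2/2 mod 13. 2⁻¹ ≡ 7 (mod 13), so λ ≡ 1.
  x = λ² - 1 - 3 = 1 - 4 ≡ 10; y = λ·(1 - 10) - 6 ≡ 11. → (10, 11)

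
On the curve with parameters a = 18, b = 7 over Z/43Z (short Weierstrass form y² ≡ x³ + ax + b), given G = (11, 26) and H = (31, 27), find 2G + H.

O

First 2G:
Repeated addition: build up to 2G.
2G: tangent at (11, 26): λ = (3·11² + 18)/(2·26) ≡ 37/9. 9⁻¹ ≡ 24 (mod 43), so λ ≡ 37·24 ≡ 28.
  x = λ² - 11 - 11 = 784 - 22 ≡ 31; y = λ·(11 - 31) - 26 ≡ 16. → (31, 16)
2G = (31, 16).
Finally 2G + H:
(31, 16) + (31, 27): same x and y₁ ≡ -y₂, so the sum is O.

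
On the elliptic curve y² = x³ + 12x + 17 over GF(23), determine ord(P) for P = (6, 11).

7

2P: tangent at (6, 11): λ = (3·6² + 12)/(2·11) ≡ 5/22. 22⁻¹ ≡ 22 (mod 23) since 22·22 = 484 ≡ 1, so λ ≡ 5·22 ≡ 18.
  x = λ² - 6 - 6 = 324 - 12 ≡ 13; y = λ·(6 - 13) - 11 ≡ 1. → (13, 1)
3P: (13, 1) + (6, 11). λ = (11 - 1)/(6 - 13) ≡ 10/16 mod 23. 16⁻¹ ≡ 13 (mod 23), so λ ≡ 15.
  x = λ² - 13 - 6 = 225 - 19 ≡ 22; y = λ·(13 - 22) - 1 ≡ 2. → (22, 2)
4P: (22, 2) + (6, 11). λ = (11 - 2)/(6 - 22) ≡ 9/7 mod 23. 7⁻¹ ≡ 10 (mod 23) since 7·10 = 70 ≡ 1, so λ ≡ 21.
  x = λ² - 22 - 6 = 441 - 28 ≡ 22; y = λ·(22 - 22) - 2 ≡ 21. → (22, 21)
5P: (22, 21) + (6, 11). λ = (11 - 21)/(6 - 22) ≡ 13/7 mod 23. 7⁻¹ ≡ 10 (mod 23) since 7·10 = 70 ≡ 1, so λ ≡ 15.
  x = λ² - 22 - 6 = 225 - 28 ≡ 13; y = λ·(22 - 13) - 21 ≡ 22. → (13, 22)
6P: (13, 22) + (6, 11). λ = (11 - 22)/(6 - 13) ≡ 12/16 mod 23. 16⁻¹ ≡ 13 (mod 23) since 16·13 = 208 ≡ 1, so λ ≡ 18.
  x = λ² - 13 - 6 = 324 - 19 ≡ 6; y = λ·(13 - 6) - 22 ≡ 12. → (6, 12)
7P: (6, 12) + (6, 11): same x and y₁ ≡ -y₂, so the sum is the point at infinity.
7P = the point at infinity, so the order is 7.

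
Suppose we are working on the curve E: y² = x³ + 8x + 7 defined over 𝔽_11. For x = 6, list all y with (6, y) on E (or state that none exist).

none

x³ + 8x + 7 = 271 ≡ 7 (mod 11).
7 is a non-residue mod 11; no y exists.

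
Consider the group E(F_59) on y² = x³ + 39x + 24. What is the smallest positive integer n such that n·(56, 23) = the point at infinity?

2P: tangent at (56, 23): λ = (3·56² + 39)/(2·23) ≡ 7/46. 46⁻¹ ≡ 9 (mod 59) since 46·9 = 414 ≡ 1, so λ ≡ 7·9 ≡ 4.
  x = λ² - 56 - 56 = 16 - 112 ≡ 22; y = λ·(56 - 22) - 23 ≡ 54. → (22, 54)
3P: (22, 54) + (56, 23). λ = (23 - 54)/(56 - 22) ≡ 28/34 mod 59. 34⁻¹ ≡ 33 (mod 59) since 34·33 = 1122 ≡ 1, so λ ≡ 39.
  x = λ² - 22 - 56 = 1521 - 78 ≡ 27; y = λ·(22 - 27) - 54 ≡ 46. → (27, 46)
4P: (27, 46) + (56, 23). λ = (23 - 46)/(56 - 27) ≡ 36/29 mod 59. 29⁻¹ ≡ 57 (mod 59), so λ ≡ 46.
  x = λ² - 27 - 56 = 2116 - 83 ≡ 27; y = λ·(27 - 27) - 46 ≡ 13. → (27, 13)
5P: (27, 13) + (56, 23). λ = (23 - 13)/(56 - 27) ≡ 10/29 mod 59. 29⁻¹ ≡ 57 (mod 59) since 29·57 = 1653 ≡ 1, so λ ≡ 39.
  x = λ² - 27 - 56 = 1521 - 83 ≡ 22; y = λ·(27 - 22) - 13 ≡ 5. → (22, 5)
6P: (22, 5) + (56, 23). λ = (23 - 5)/(56 - 22) ≡ 18/34 mod 59. 34⁻¹ ≡ 33 (mod 59) since 34·33 = 1122 ≡ 1, so λ ≡ 4.
  x = λ² - 22 - 56 = 16 - 78 ≡ 56; y = λ·(22 - 56) - 5 ≡ 36. → (56, 36)
7P: (56, 36) + (56, 23): same x and y₁ ≡ -y₂, so the sum is the point at infinity.
7P = the point at infinity, so the order is 7.

7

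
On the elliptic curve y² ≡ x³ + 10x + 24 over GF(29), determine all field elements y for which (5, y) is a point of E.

5, 24

x³ + 10x + 24 = 199 ≡ 25 (mod 29).
Square roots of 25 mod 29: 5 and 24 (since 5² = 25 ≡ 25).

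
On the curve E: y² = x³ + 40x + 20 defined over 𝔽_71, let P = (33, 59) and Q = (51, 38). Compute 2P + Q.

(17, 69)

First 2P:
Repeated addition: build up to 2P.
2P: tangent at (33, 59): λ = (3·33² + 40)/(2·59) ≡ 41/47. 47⁻¹ ≡ 68 (mod 71), so λ ≡ 41·68 ≡ 19.
  x = λ² - 33 - 33 = 361 - 66 ≡ 11; y = λ·(33 - 11) - 59 ≡ 4. → (11, 4)
2P = (11, 4).
Finally 2P + Q:
(11, 4) + (51, 38). λ = (38 - 4)/(51 - 11) ≡ 34/40 mod 71. 40⁻¹ ≡ 16 (mod 71), so λ ≡ 47.
  x = λ² - 11 - 51 = 2209 - 62 ≡ 17; y = λ·(11 - 17) - 4 ≡ 69. → (17, 69)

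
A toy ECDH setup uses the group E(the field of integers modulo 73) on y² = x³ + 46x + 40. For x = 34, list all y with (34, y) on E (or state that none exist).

none

x³ + 46x + 40 = 40908 ≡ 28 (mod 73).
28 is a non-residue mod 73; no y exists.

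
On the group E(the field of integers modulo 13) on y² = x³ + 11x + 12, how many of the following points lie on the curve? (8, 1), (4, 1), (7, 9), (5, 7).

(8, 1): 1² ≡ 1, rhs ≡ 1 → on.
(4, 1): 1² ≡ 1, rhs ≡ 3 → off.
(7, 9): 9² ≡ 3, rhs ≡ 3 → on.
(5, 7): 7² ≡ 10, rhs ≡ 10 → on.

3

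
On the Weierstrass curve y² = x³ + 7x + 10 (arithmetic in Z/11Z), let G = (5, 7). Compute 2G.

(5, 4)

tangent at (5, 7): λ = (3·5² + 7)/(2·7) ≡ 5/3. 3⁻¹ ≡ 4 (mod 11), so λ ≡ 5·4 ≡ 9.
  x = λ² - 5 - 5 = 81 - 10 ≡ 5; y = λ·(5 - 5) - 7 ≡ 4. → (5, 4)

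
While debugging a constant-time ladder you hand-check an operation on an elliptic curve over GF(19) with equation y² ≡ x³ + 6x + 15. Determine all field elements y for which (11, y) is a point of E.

x³ + 6x + 15 = 1412 ≡ 6 (mod 19).
Square roots of 6 mod 19: 5 and 14 (since 5² = 25 ≡ 6).

5, 14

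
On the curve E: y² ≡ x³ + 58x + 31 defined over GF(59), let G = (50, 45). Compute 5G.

Repeated addition: build up to 5G.
2G: tangent at (50, 45): λ = (3·50² + 58)/(2·45) ≡ 6/31. 31⁻¹ ≡ 40 (mod 59), so λ ≡ 6·40 ≡ 4.
  x = λ² - 50 - 50 = 16 - 100 ≡ 34; y = λ·(50 - 34) - 45 ≡ 19. → (34, 19)
3G: (34, 19) + (50, 45). λ = (45 - 19)/(50 - 34) ≡ 26/16 mod 59. 16⁻¹ ≡ 48 (mod 59) since 16·48 = 768 ≡ 1, so λ ≡ 9.
  x = λ² - 34 - 50 = 81 - 84 ≡ 56; y = λ·(34 - 56) - 19 ≡ 19. → (56, 19)
4G: (56, 19) + (50, 45). λ = (45 - 19)/(50 - 56) ≡ 26/53 mod 59. 53⁻¹ ≡ 49 (mod 59) since 53·49 = 2597 ≡ 1, so λ ≡ 35.
  x = λ² - 56 - 50 = 1225 - 106 ≡ 57; y = λ·(56 - 57) - 19 ≡ 5. → (57, 5)
5G: (57, 5) + (50, 45). λ = (45 - 5)/(50 - 57) ≡ 40/52 mod 59. 52⁻¹ ≡ 42 (mod 59) since 52·42 = 2184 ≡ 1, so λ ≡ 28.
  x = λ² - 57 - 50 = 784 - 107 ≡ 28; y = λ·(57 - 28) - 5 ≡ 40. → (28, 40)

(28, 40)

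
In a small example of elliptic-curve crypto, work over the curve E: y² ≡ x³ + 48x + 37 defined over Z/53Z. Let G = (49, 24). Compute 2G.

tangent at (49, 24): λ = (3·49² + 48)/(2·24) ≡ 43/48. 48⁻¹ ≡ 21 (mod 53), so λ ≡ 43·21 ≡ 2.
  x = λ² - 49 - 49 = 4 - 98 ≡ 12; y = λ·(49 - 12) - 24 ≡ 50. → (12, 50)

(12, 50)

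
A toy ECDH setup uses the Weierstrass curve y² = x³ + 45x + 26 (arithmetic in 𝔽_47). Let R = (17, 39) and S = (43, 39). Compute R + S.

(17, 39) + (43, 39). λ = (39 - 39)/(43 - 17) ≡ 0/26 mod 47. 26⁻¹ ≡ 38 (mod 47), so λ ≡ 0.
  x = λ² - 17 - 43 = 0 - 60 ≡ 34; y = λ·(17 - 34) - 39 ≡ 8. → (34, 8)

(34, 8)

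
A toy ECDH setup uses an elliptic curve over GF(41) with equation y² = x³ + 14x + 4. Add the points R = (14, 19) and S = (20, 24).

(2, 32)

(14, 19) + (20, 24). λ = (24 - 19)/(20 - 14) ≡ 5/6 mod 41. 6⁻¹ ≡ 7 (mod 41) since 6·7 = 42 ≡ 1, so λ ≡ 35.
  x = λ² - 14 - 20 = 1225 - 34 ≡ 2; y = λ·(14 - 2) - 19 ≡ 32. → (2, 32)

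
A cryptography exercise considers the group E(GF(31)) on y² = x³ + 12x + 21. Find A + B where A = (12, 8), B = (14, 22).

(12, 8) + (14, 22). λ = (22 - 8)/(14 - 12) ≡ 14/2 mod 31. 2⁻¹ ≡ 16 (mod 31), so λ ≡ 7.
  x = λ² - 12 - 14 = 49 - 26 ≡ 23; y = λ·(12 - 23) - 8 ≡ 8. → (23, 8)

(23, 8)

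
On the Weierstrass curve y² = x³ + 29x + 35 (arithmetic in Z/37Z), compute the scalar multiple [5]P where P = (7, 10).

Double-and-add on 5 = (101)₂. Start with P = (7, 10) for the leading 1-bit.
double: tangent at (7, 10): λ = (3·7² + 29)/(2·10) ≡ 28/20. 20⁻¹ ≡ 13 (mod 37), so λ ≡ 28·13 ≡ 31.
  x = λ² - 7 - 7 = 961 - 14 ≡ 22; y = λ·(7 - 22) - 10 ≡ 6. → (22, 6)
double: tangent at (22, 6): λ = (3·22² + 29)/(2·6) ≡ 1/12. 12⁻¹ ≡ 34 (mod 37), so λ ≡ 1·34 ≡ 34.
  x = λ² - 22 - 22 = 1156 - 44 ≡ 2; y = λ·(22 - 2) - 6 ≡ 8. → (2, 8)
add P: (2, 8) + (7, 10). λ = (10 - 8)/(7 - 2) ≡ 2/5 mod 37. 5⁻¹ ≡ 15 (mod 37), so λ ≡ 30.
  x = λ² - 2 - 7 = 900 - 9 ≡ 3; y = λ·(2 - 3) - 8 ≡ 36. → (3, 36)

(3, 36)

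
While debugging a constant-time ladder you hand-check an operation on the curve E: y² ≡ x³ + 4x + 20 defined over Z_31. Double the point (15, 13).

tangent at (15, 13): λ = (3·15² + 4)/(2·13) ≡ 28/26. 26⁻¹ ≡ 6 (mod 31) since 26·6 = 156 ≡ 1, so λ ≡ 28·6 ≡ 13.
  x = λ² - 15 - 15 = 169 - 30 ≡ 15; y = λ·(15 - 15) - 13 ≡ 18. → (15, 18)

(15, 18)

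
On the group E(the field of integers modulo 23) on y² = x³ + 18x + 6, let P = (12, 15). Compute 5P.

Double-and-add on 5 = (101)₂. Start with P = (12, 15) for the leading 1-bit.
double: tangent at (12, 15): λ = (3·12² + 18)/(2·15) ≡ 13/7. 7⁻¹ ≡ 10 (mod 23), so λ ≡ 13·10 ≡ 15.
  x = λ² - 12 - 12 = 225 - 24 ≡ 17; y = λ·(12 - 17) - 15 ≡ 2. → (17, 2)
double: tangent at (17, 2): λ = (3·17² + 18)/(2·2) ≡ 11/4. 4⁻¹ ≡ 6 (mod 23), so λ ≡ 11·6 ≡ 20.
  x = λ² - 17 - 17 = 400 - 34 ≡ 21; y = λ·(17 - 21) - 2 ≡ 10. → (21, 10)
add P: (21, 10) + (12, 15). λ = (15 - 10)/(12 - 21) ≡ 5/14 mod 23. 14⁻¹ ≡ 5 (mod 23) since 14·5 = 70 ≡ 1, so λ ≡ 2.
  x = λ² - 21 - 12 = 4 - 33 ≡ 17; y = λ·(21 - 17) - 10 ≡ 21. → (17, 21)

(17, 21)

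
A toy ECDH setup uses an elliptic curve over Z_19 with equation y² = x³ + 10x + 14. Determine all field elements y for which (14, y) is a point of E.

x³ + 10x + 14 = 2898 ≡ 10 (mod 19).
10 is a non-residue mod 19; no y exists.

none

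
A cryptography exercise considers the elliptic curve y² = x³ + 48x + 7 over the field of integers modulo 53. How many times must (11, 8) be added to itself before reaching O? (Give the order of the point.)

2P: tangent at (11, 8): λ = (3·11² + 48)/(2·8) ≡ 40/16. 16⁻¹ ≡ 10 (mod 53), so λ ≡ 40·10 ≡ 29.
  x = λ² - 11 - 11 = 841 - 22 ≡ 24; y = λ·(11 - 24) - 8 ≡ 39. → (24, 39)
3P: (24, 39) + (11, 8). λ = (8 - 39)/(11 - 24) ≡ 22/40 mod 53. 40⁻¹ ≡ 4 (mod 53), so λ ≡ 35.
  x = λ² - 24 - 11 = 1225 - 35 ≡ 24; y = λ·(24 - 24) - 39 ≡ 14. → (24, 14)
4P: (24, 14) + (11, 8). λ = (8 - 14)/(11 - 24) ≡ 47/40 mod 53. 40⁻¹ ≡ 4 (mod 53), so λ ≡ 29.
  x = λ² - 24 - 11 = 841 - 35 ≡ 11; y = λ·(24 - 11) - 14 ≡ 45. → (11, 45)
5P: (11, 45) + (11, 8): same x and y₁ ≡ -y₂, so the sum is O.
5P = O, so the order is 5.

5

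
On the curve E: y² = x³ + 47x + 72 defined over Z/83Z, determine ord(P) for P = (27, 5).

3

2P: tangent at (27, 5): λ = (3·27² + 47)/(2·5) ≡ 76/10. 10⁻¹ ≡ 25 (mod 83) since 10·25 = 250 ≡ 1, so λ ≡ 76·25 ≡ 74.
  x = λ² - 27 - 27 = 5476 - 54 ≡ 27; y = λ·(27 - 27) - 5 ≡ 78. → (27, 78)
3P: (27, 78) + (27, 5): same x and y₁ ≡ -y₂, so the sum is ∞.
3P = ∞, so the order is 3.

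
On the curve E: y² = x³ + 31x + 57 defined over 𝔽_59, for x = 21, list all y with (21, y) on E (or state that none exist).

23, 36

x³ + 31x + 57 = 9969 ≡ 57 (mod 59).
Square roots of 57 mod 59: 23 and 36 (since 23² = 529 ≡ 57).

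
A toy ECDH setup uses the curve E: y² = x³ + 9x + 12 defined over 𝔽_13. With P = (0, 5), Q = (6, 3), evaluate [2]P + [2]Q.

(2, 8)

First 2P:
Repeated addition: build up to 2P.
2P: tangent at (0, 5): λ = (3·0² + 9)/(2·5) ≡ 9/10. 10⁻¹ ≡ 4 (mod 13) since 10·4 = 40 ≡ 1, so λ ≡ 9·4 ≡ 10.
  x = λ² - 0 - 0 = 100 - 0 ≡ 9; y = λ·(0 - 9) - 5 ≡ 9. → (9, 9)
2P = (9, 9).
Next 2Q:
Repeated addition: build up to 2Q.
2Q: tangent at (6, 3): λ = (3·6² + 9)/(2·3) ≡ 0/6. 6⁻¹ ≡ 11 (mod 13), so λ ≡ 0·11 ≡ 0.
  x = λ² - 6 - 6 = 0 - 12 ≡ 1; y = λ·(6 - 1) - 3 ≡ 10. → (1, 10)
2Q = (1, 10).
Finally 2P + 2Q:
(9, 9) + (1, 10). λ = (10 - 9)/(1 - 9) ≡ 1/5 mod 13. 5⁻¹ ≡ 8 (mod 13) since 5·8 = 40 ≡ 1, so λ ≡ 8.
  x = λ² - 9 - 1 = 64 - 10 ≡ 2; y = λ·(9 - 2) - 9 ≡ 8. → (2, 8)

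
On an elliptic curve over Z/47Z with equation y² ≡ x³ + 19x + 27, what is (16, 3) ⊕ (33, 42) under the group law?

(34, 11)

(16, 3) + (33, 42). λ = (42 - 3)/(33 - 16) ≡ 39/17 mod 47. 17⁻¹ ≡ 36 (mod 47), so λ ≡ 41.
  x = λ² - 16 - 33 = 1681 - 49 ≡ 34; y = λ·(16 - 34) - 3 ≡ 11. → (34, 11)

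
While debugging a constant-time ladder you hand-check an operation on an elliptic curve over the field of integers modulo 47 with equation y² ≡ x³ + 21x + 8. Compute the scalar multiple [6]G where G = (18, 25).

Double-and-add on 6 = (110)₂. Start with G = (18, 25) for the leading 1-bit.
double: tangent at (18, 25): λ = (3·18² + 21)/(2·25) ≡ 6/3. 3⁻¹ ≡ 16 (mod 47), so λ ≡ 6·16 ≡ 2.
  x = λ² - 18 - 18 = 4 - 36 ≡ 15; y = λ·(18 - 15) - 25 ≡ 28. → (15, 28)
add G: (15, 28) + (18, 25). λ = (25 - 28)/(18 - 15) ≡ 44/3 mod 47. 3⁻¹ ≡ 16 (mod 47) since 3·16 = 48 ≡ 1, so λ ≡ 46.
  x = λ² - 15 - 18 = 2116 - 33 ≡ 15; y = λ·(15 - 15) - 28 ≡ 19. → (15, 19)
double: tangent at (15, 19): λ = (3·15² + 21)/(2·19) ≡ 38/38. 38⁻¹ ≡ 26 (mod 47) since 38·26 = 988 ≡ 1, so λ ≡ 38·26 ≡ 1.
  x = λ² - 15 - 15 = 1 - 30 ≡ 18; y = λ·(15 - 18) - 19 ≡ 25. → (18, 25)

(18, 25)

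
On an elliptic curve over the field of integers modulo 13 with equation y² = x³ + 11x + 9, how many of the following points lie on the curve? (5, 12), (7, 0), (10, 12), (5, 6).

(5, 12): 12² ≡ 1, rhs ≡ 7 → off.
(7, 0): 0² ≡ 0, rhs ≡ 0 → on.
(10, 12): 12² ≡ 1, rhs ≡ 1 → on.
(5, 6): 6² ≡ 10, rhs ≡ 7 → off.

2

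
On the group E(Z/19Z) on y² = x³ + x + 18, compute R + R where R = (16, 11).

(15, 11)

tangent at (16, 11): λ = (3·16² + 1)/(2·11) ≡ 9/3. 3⁻¹ ≡ 13 (mod 19), so λ ≡ 9·13 ≡ 3.
  x = λ² - 16 - 16 = 9 - 32 ≡ 15; y = λ·(16 - 15) - 11 ≡ 11. → (15, 11)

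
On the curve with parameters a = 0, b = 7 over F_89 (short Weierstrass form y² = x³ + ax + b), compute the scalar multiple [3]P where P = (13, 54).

Repeated addition: build up to 3P.
2P: tangent at (13, 54): λ = (3·13² + 0)/(2·54) ≡ 62/19. 19⁻¹ ≡ 75 (mod 89), so λ ≡ 62·75 ≡ 22.
  x = λ² - 13 - 13 = 484 - 26 ≡ 13; y = λ·(13 - 13) - 54 ≡ 35. → (13, 35)
3P: (13, 35) + (13, 54): same x and y₁ ≡ -y₂, so the sum is O.

O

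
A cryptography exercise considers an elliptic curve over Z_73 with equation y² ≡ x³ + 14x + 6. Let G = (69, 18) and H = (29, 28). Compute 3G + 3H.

(20, 57)

First 3G:
Repeated addition: build up to 3G.
2G: tangent at (69, 18): λ = (3·69² + 14)/(2·18) ≡ 62/36. 36⁻¹ ≡ 71 (mod 73), so λ ≡ 62·71 ≡ 22.
  x = λ² - 69 - 69 = 484 - 138 ≡ 54; y = λ·(69 - 54) - 18 ≡ 20. → (54, 20)
3G: (54, 20) + (69, 18). λ = (18 - 20)/(69 - 54) ≡ 71/15 mod 73. 15⁻¹ ≡ 39 (mod 73), so λ ≡ 68.
  x = λ² - 54 - 69 = 4624 - 123 ≡ 48; y = λ·(54 - 48) - 20 ≡ 23. → (48, 23)
3G = (48, 23).
Next 3H:
Repeated addition: build up to 3H.
2H: tangent at (29, 28): λ = (3·29² + 14)/(2·28) ≡ 55/56. 56⁻¹ ≡ 30 (mod 73), so λ ≡ 55·30 ≡ 44.
  x = λ² - 29 - 29 = 1936 - 58 ≡ 53; y = λ·(29 - 53) - 28 ≡ 11. → (53, 11)
3H: (53, 11) + (29, 28). λ = (28 - 11)/(29 - 53) ≡ 17/49 mod 73. 49⁻¹ ≡ 3 (mod 73), so λ ≡ 51.
  x = λ² - 53 - 29 = 2601 - 82 ≡ 37; y = λ·(53 - 37) - 11 ≡ 2. → (37, 2)
3H = (37, 2).
Finally 3G + 3H:
(48, 23) + (37, 2). λ = (2 - 23)/(37 - 48) ≡ 52/62 mod 73. 62⁻¹ ≡ 53 (mod 73) since 62·53 = 3286 ≡ 1, so λ ≡ 55.
  x = λ² - 48 - 37 = 3025 - 85 ≡ 20; y = λ·(48 - 20) - 23 ≡ 57. → (20, 57)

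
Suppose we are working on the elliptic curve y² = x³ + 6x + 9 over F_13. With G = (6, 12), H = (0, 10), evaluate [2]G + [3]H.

(8, 6)

First 2G:
Repeated addition: build up to 2G.
2G: tangent at (6, 12): λ = (3·6² + 6)/(2·12) ≡ 10/11. 11⁻¹ ≡ 6 (mod 13) since 11·6 = 66 ≡ 1, so λ ≡ 10·6 ≡ 8.
  x = λ² - 6 - 6 = 64 - 12 ≡ 0; y = λ·(6 - 0) - 12 ≡ 10. → (0, 10)
2G = (0, 10).
Next 3H:
Repeated addition: build up to 3H.
2H: tangent at (0, 10): λ = (3·0² + 6)/(2·10) ≡ 6/7. 7⁻¹ ≡ 2 (mod 13), so λ ≡ 6·2 ≡ 12.
  x = λ² - 0 - 0 = 144 - 0 ≡ 1; y = λ·(0 - 1) - 10 ≡ 4. → (1, 4)
3H: (1, 4) + (0, 10). λ = (10 - 4)/(0 - 1) ≡ 6/12 mod 13. 12⁻¹ ≡ 12 (mod 13), so λ ≡ 7.
  x = λ² - 1 - 0 = 49 - 1 ≡ 9; y = λ·(1 - 9) - 4 ≡ 5. → (9, 5)
3H = (9, 5).
Finally 2G + 3H:
(0, 10) + (9, 5). λ = (5 - 10)/(9 - 0) ≡ 8/9 mod 13. 9⁻¹ ≡ 3 (mod 13) since 9·3 = 27 ≡ 1, so λ ≡ 11.
  x = λ² - 0 - 9 = 121 - 9 ≡ 8; y = λ·(0 - 8) - 10 ≡ 6. → (8, 6)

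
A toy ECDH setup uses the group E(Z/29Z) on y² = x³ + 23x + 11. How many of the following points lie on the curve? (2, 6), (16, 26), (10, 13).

(2, 6): 6² ≡ 7, rhs ≡ 7 → on.
(16, 26): 26² ≡ 9, rhs ≡ 9 → on.
(10, 13): 13² ≡ 24, rhs ≡ 23 → off.

2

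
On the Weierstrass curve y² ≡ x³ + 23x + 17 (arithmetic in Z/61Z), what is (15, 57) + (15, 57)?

(30, 47)

tangent at (15, 57): λ = (3·15² + 23)/(2·57) ≡ 27/53. 53⁻¹ ≡ 38 (mod 61), so λ ≡ 27·38 ≡ 50.
  x = λ² - 15 - 15 = 2500 - 30 ≡ 30; y = λ·(15 - 30) - 57 ≡ 47. → (30, 47)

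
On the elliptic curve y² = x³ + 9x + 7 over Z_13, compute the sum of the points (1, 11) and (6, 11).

(6, 2)

(1, 11) + (6, 11). λ = (11 - 11)/(6 - 1) ≡ 0/5 mod 13. 5⁻¹ ≡ 8 (mod 13) since 5·8 = 40 ≡ 1, so λ ≡ 0.
  x = λ² - 1 - 6 = 0 - 7 ≡ 6; y = λ·(1 - 6) - 11 ≡ 2. → (6, 2)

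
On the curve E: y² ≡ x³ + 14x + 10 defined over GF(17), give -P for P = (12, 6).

-(12, 6) = (12, -6 mod 17) = (12, 11).

(12, 11)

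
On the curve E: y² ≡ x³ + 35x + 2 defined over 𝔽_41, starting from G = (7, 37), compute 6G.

Repeated addition: build up to 6G.
2G: tangent at (7, 37): λ = (3·7² + 35)/(2·37) ≡ 18/33. 33⁻¹ ≡ 5 (mod 41), so λ ≡ 18·5 ≡ 8.
  x = λ² - 7 - 7 = 64 - 14 ≡ 9; y = λ·(7 - 9) - 37 ≡ 29. → (9, 29)
3G: (9, 29) + (7, 37). λ = (37 - 29)/(7 - 9) ≡ 8/39 mod 41. 39⁻¹ ≡ 20 (mod 41) since 39·20 = 780 ≡ 1, so λ ≡ 37.
  x = λ² - 9 - 7 = 1369 - 16 ≡ 0; y = λ·(9 - 0) - 29 ≡ 17. → (0, 17)
4G: (0, 17) + (7, 37). λ = (37 - 17)/(7 - 0) ≡ 20/7 mod 41. 7⁻¹ ≡ 6 (mod 41), so λ ≡ 38.
  x = λ² - 0 - 7 = 1444 - 7 ≡ 2; y = λ·(0 - 2) - 17 ≡ 30. → (2, 30)
5G: (2, 30) + (7, 37). λ = (37 - 30)/(7 - 2) ≡ 7/5 mod 41. 5⁻¹ ≡ 33 (mod 41) since 5·33 = 165 ≡ 1, so λ ≡ 26.
  x = λ² - 2 - 7 = 676 - 9 ≡ 11; y = λ·(2 - 11) - 30 ≡ 23. → (11, 23)
6G: (11, 23) + (7, 37). λ = (37 - 23)/(7 - 11) ≡ 14/37 mod 41. 37⁻¹ ≡ 10 (mod 41), so λ ≡ 17.
  x = λ² - 11 - 7 = 289 - 18 ≡ 25; y = λ·(11 - 25) - 23 ≡ 26. → (25, 26)

(25, 26)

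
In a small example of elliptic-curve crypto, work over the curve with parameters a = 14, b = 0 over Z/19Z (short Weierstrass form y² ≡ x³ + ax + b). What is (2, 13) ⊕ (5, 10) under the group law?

(13, 17)

(2, 13) + (5, 10). λ = (10 - 13)/(5 - 2) ≡ 16/3 mod 19. 3⁻¹ ≡ 13 (mod 19) since 3·13 = 39 ≡ 1, so λ ≡ 18.
  x = λ² - 2 - 5 = 324 - 7 ≡ 13; y = λ·(2 - 13) - 13 ≡ 17. → (13, 17)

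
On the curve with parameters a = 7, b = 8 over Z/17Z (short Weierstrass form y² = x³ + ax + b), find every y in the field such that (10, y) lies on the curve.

none

x³ + 7x + 8 = 1078 ≡ 7 (mod 17).
7 is a non-residue mod 17; no y exists.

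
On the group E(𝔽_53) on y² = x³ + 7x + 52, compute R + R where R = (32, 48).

(29, 30)

tangent at (32, 48): λ = (3·32² + 7)/(2·48) ≡ 5/43. 43⁻¹ ≡ 37 (mod 53), so λ ≡ 5·37 ≡ 26.
  x = λ² - 32 - 32 = 676 - 64 ≡ 29; y = λ·(32 - 29) - 48 ≡ 30. → (29, 30)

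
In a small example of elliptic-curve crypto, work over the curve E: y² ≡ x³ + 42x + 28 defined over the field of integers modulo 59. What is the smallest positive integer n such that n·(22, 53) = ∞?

2P: tangent at (22, 53): λ = (3·22² + 42)/(2·53) ≡ 19/47. 47⁻¹ ≡ 54 (mod 59) since 47·54 = 2538 ≡ 1, so λ ≡ 19·54 ≡ 23.
  x = λ² - 22 - 22 = 529 - 44 ≡ 13; y = λ·(22 - 13) - 53 ≡ 36. → (13, 36)
3P: (13, 36) + (22, 53). λ = (53 - 36)/(22 - 13) ≡ 17/9 mod 59. 9⁻¹ ≡ 46 (mod 59), so λ ≡ 15.
  x = λ² - 13 - 22 = 225 - 35 ≡ 13; y = λ·(13 - 13) - 36 ≡ 23. → (13, 23)
4P: (13, 23) + (22, 53). λ = (53 - 23)/(22 - 13) ≡ 30/9 mod 59. 9⁻¹ ≡ 46 (mod 59) since 9·46 = 414 ≡ 1, so λ ≡ 23.
  x = λ² - 13 - 22 = 529 - 35 ≡ 22; y = λ·(13 - 22) - 23 ≡ 6. → (22, 6)
5P: (22, 6) + (22, 53): same x and y₁ ≡ -y₂, so the sum is ∞.
5P = ∞, so the order is 5.

5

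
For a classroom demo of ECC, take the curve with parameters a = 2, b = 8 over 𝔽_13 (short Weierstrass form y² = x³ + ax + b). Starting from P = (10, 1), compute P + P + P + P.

Double-and-add on 4 = (100)₂. Start with P = (10, 1) for the leading 1-bit.
double: tangent at (10, 1): λ = (3·10² + 2)/(2·1) ≡ 3/2. 2⁻¹ ≡ 7 (mod 13) since 2·7 = 14 ≡ 1, so λ ≡ 3·7 ≡ 8.
  x = λ² - 10 - 10 = 64 - 20 ≡ 5; y = λ·(10 - 5) - 1 ≡ 0. → (5, 0)
double: (5, 0) + (5, 0): same x and y₁ ≡ -y₂, so the sum is O.

O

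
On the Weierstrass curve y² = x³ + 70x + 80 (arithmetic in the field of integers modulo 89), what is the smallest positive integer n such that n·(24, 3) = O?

10

2P: tangent at (24, 3): λ = (3·24² + 70)/(2·3) ≡ 18/6. 6⁻¹ ≡ 15 (mod 89) since 6·15 = 90 ≡ 1, so λ ≡ 18·15 ≡ 3.
  x = λ² - 24 - 24 = 9 - 48 ≡ 50; y = λ·(24 - 50) - 3 ≡ 8. → (50, 8)
3P: (50, 8) + (24, 3). λ = (3 - 8)/(24 - 50) ≡ 84/63 mod 89. 63⁻¹ ≡ 65 (mod 89), so λ ≡ 31.
  x = λ² - 50 - 24 = 961 - 74 ≡ 86; y = λ·(50 - 86) - 8 ≡ 33. → (86, 33)
4P: (86, 33) + (24, 3). λ = (3 - 33)/(24 - 86) ≡ 59/27 mod 89. 27⁻¹ ≡ 33 (mod 89) since 27·33 = 891 ≡ 1, so λ ≡ 78.
  x = λ² - 86 - 24 = 6084 - 110 ≡ 11; y = λ·(86 - 11) - 33 ≡ 32. → (11, 32)
5P: (11, 32) + (24, 3). λ = (3 - 32)/(24 - 11) ≡ 60/13 mod 89. 13⁻¹ ≡ 48 (mod 89), so λ ≡ 32.
  x = λ² - 11 - 24 = 1024 - 35 ≡ 10; y = λ·(11 - 10) - 32 ≡ 0. → (10, 0)
6P: (10, 0) + (24, 3). λ = (3 - 0)/(24 - 10) ≡ 3/14 mod 89. 14⁻¹ ≡ 70 (mod 89) since 14·70 = 980 ≡ 1, so λ ≡ 32.
  x = λ² - 10 - 24 = 1024 - 34 ≡ 11; y = λ·(10 - 11) - 0 ≡ 57. → (11, 57)
7P: (11, 57) + (24, 3). λ = (3 - 57)/(24 - 11) ≡ 35/13 mod 89. 13⁻¹ ≡ 48 (mod 89), so λ ≡ 78.
  x = λ² - 11 - 24 = 6084 - 35 ≡ 86; y = λ·(11 - 86) - 57 ≡ 56. → (86, 56)
8P: (86, 56) + (24, 3). λ = (3 - 56)/(24 - 86) ≡ 36/27 mod 89. 27⁻¹ ≡ 33 (mod 89), so λ ≡ 31.
  x = λ² - 86 - 24 = 961 - 110 ≡ 50; y = λ·(86 - 50) - 56 ≡ 81. → (50, 81)
9P: (50, 81) + (24, 3). λ = (3 - 81)/(24 - 50) ≡ 11/63 mod 89. 63⁻¹ ≡ 65 (mod 89) since 63·65 = 4095 ≡ 1, so λ ≡ 3.
  x = λ² - 50 - 24 = 9 - 74 ≡ 24; y = λ·(50 - 24) - 81 ≡ 86. → (24, 86)
10P: (24, 86) + (24, 3): same x and y₁ ≡ -y₂, so the sum is O.
10P = O, so the order is 10.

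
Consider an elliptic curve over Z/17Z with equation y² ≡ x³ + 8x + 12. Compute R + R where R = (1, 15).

tangent at (1, 15): λ = (3·1² + 8)/(2·15) ≡ 11/13. 13⁻¹ ≡ 4 (mod 17), so λ ≡ 11·4 ≡ 10.
  x = λ² - 1 - 1 = 100 - 2 ≡ 13; y = λ·(1 - 13) - 15 ≡ 1. → (13, 1)

(13, 1)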